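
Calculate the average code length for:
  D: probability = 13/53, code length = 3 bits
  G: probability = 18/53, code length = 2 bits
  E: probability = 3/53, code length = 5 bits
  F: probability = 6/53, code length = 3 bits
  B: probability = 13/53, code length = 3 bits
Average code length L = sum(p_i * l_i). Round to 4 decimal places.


Weighted contributions p_i * l_i:
  D: (13/53) * 3 = 39/53
  G: (18/53) * 2 = 36/53
  E: (3/53) * 5 = 15/53
  F: (6/53) * 3 = 18/53
  B: (13/53) * 3 = 39/53
Sum = (39 + 36 + 15 + 18 + 39)/53 = 147/53

L = 147/53 = 2.7736 bits/symbol


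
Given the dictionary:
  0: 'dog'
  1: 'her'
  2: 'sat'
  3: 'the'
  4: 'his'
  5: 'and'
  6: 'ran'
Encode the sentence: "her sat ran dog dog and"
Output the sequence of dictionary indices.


Look up each word in the dictionary:
  'her' -> 1
  'sat' -> 2
  'ran' -> 6
  'dog' -> 0
  'dog' -> 0
  'and' -> 5

Encoded: [1, 2, 6, 0, 0, 5]


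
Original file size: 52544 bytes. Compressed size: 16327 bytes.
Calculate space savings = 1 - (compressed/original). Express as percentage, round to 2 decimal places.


ratio = compressed/original = 16327/52544 = 0.31073
savings = 1 - ratio = 1 - 0.31073 = 0.68927
as a percentage: 0.68927 * 100 = 68.93%

Space savings = 1 - 16327/52544 = 68.93%


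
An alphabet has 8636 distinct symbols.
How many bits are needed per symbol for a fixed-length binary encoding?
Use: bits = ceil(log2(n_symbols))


log2(8636) = 13.0761
Bracket: 2^13 = 8192 < 8636 <= 2^14 = 16384
So ceil(log2(8636)) = 14

bits = ceil(log2(8636)) = ceil(13.0761) = 14 bits


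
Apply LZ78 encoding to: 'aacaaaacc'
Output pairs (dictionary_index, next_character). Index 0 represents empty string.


LZ78 encoding steps:
Dictionary: {0: ''}
Step 1: w='' (idx 0), next='a' -> output (0, 'a'), add 'a' as idx 1
Step 2: w='a' (idx 1), next='c' -> output (1, 'c'), add 'ac' as idx 2
Step 3: w='a' (idx 1), next='a' -> output (1, 'a'), add 'aa' as idx 3
Step 4: w='aa' (idx 3), next='c' -> output (3, 'c'), add 'aac' as idx 4
Step 5: w='' (idx 0), next='c' -> output (0, 'c'), add 'c' as idx 5


Encoded: [(0, 'a'), (1, 'c'), (1, 'a'), (3, 'c'), (0, 'c')]


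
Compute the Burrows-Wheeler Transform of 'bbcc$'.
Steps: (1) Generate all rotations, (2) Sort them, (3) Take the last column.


Rotations (sorted):
  0: $bbcc -> last char: c
  1: bbcc$ -> last char: $
  2: bcc$b -> last char: b
  3: c$bbc -> last char: c
  4: cc$bb -> last char: b


BWT = c$bcb


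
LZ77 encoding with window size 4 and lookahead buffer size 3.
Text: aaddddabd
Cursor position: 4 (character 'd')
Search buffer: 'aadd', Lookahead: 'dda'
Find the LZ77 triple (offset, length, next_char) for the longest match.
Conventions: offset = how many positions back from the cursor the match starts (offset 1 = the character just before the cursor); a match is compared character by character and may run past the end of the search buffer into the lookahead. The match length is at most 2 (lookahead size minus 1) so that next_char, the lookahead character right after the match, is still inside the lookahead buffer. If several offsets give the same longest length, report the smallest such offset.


Try each offset into the search buffer:
  offset=1 (pos 3, char 'd'): match length 2
  offset=2 (pos 2, char 'd'): match length 2
  offset=3 (pos 1, char 'a'): match length 0
  offset=4 (pos 0, char 'a'): match length 0
Longest match has length 2, found at offsets 1, 2; take the smallest, offset 1.
next_char = character at position 4 + 2 = 6 -> 'a'

Best match: offset=1, length=2 (matching 'dd' starting at position 3)
LZ77 triple: (1, 2, 'a')


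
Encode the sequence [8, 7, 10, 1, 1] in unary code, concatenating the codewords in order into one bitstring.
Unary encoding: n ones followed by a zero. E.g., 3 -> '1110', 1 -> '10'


Encode each number as n ones followed by a terminating 0:
  8 -> 111111110 (9 bits)
  7 -> 11111110 (8 bits)
  10 -> 11111111110 (11 bits)
  1 -> 10 (2 bits)
  1 -> 10 (2 bits)
Total length = 9 + 8 + 11 + 2 + 2 = 32 bits.

Unary([8, 7, 10, 1, 1]) = 11111111011111110111111111101010 (32 bits)


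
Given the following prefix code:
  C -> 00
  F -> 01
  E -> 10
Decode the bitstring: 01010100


Decoding step by step:
Bits 01 -> F
Bits 01 -> F
Bits 01 -> F
Bits 00 -> C


Decoded message: FFFC


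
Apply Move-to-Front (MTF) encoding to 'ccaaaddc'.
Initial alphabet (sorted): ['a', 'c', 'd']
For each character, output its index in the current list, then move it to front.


MTF encoding:
'c': index 1 in ['a', 'c', 'd'] -> ['c', 'a', 'd']
'c': index 0 in ['c', 'a', 'd'] -> ['c', 'a', 'd']
'a': index 1 in ['c', 'a', 'd'] -> ['a', 'c', 'd']
'a': index 0 in ['a', 'c', 'd'] -> ['a', 'c', 'd']
'a': index 0 in ['a', 'c', 'd'] -> ['a', 'c', 'd']
'd': index 2 in ['a', 'c', 'd'] -> ['d', 'a', 'c']
'd': index 0 in ['d', 'a', 'c'] -> ['d', 'a', 'c']
'c': index 2 in ['d', 'a', 'c'] -> ['c', 'd', 'a']


Output: [1, 0, 1, 0, 0, 2, 0, 2]


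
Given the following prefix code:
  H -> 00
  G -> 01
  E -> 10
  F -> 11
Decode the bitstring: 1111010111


Decoding step by step:
Bits 11 -> F
Bits 11 -> F
Bits 01 -> G
Bits 01 -> G
Bits 11 -> F


Decoded message: FFGGF


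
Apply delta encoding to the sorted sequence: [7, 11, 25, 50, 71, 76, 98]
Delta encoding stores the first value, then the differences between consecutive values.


First value: 7
Deltas:
  11 - 7 = 4
  25 - 11 = 14
  50 - 25 = 25
  71 - 50 = 21
  76 - 71 = 5
  98 - 76 = 22


Delta encoded: [7, 4, 14, 25, 21, 5, 22]


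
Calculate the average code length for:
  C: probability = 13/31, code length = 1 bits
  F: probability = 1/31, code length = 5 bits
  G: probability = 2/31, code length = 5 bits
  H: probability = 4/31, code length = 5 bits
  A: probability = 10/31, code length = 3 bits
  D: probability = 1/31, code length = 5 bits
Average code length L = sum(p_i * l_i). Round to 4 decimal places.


Weighted contributions p_i * l_i:
  C: (13/31) * 1 = 13/31
  F: (1/31) * 5 = 5/31
  G: (2/31) * 5 = 10/31
  H: (4/31) * 5 = 20/31
  A: (10/31) * 3 = 30/31
  D: (1/31) * 5 = 5/31
Sum = (13 + 5 + 10 + 20 + 30 + 5)/31 = 83/31

L = 83/31 = 2.6774 bits/symbol


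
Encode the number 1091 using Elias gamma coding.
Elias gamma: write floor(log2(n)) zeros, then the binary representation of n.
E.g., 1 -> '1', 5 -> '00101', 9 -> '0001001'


num_bits = floor(log2(1091)) + 1 = 11
leading_zeros = num_bits - 1 = 10
binary(1091) = 10001000011

Elias gamma(1091) = '0000000000' + '10001000011' = 000000000010001000011 (21 bits)


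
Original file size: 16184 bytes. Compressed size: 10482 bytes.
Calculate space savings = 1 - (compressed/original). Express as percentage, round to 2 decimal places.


ratio = compressed/original = 10482/16184 = 0.647677
savings = 1 - ratio = 1 - 0.647677 = 0.352323
as a percentage: 0.352323 * 100 = 35.23%

Space savings = 1 - 10482/16184 = 35.23%


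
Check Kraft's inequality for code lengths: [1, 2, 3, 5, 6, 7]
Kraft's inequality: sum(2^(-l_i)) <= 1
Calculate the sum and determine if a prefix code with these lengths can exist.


Sum = 2^(-1) + 2^(-2) + 2^(-3) + 2^(-5) + 2^(-6) + 2^(-7)
    = 0.5 + 0.25 + 0.125 + 0.03125 + 0.015625 + 0.0078125
    = 119/128 = 0.9296875
Since 0.9296875 <= 1, Kraft's inequality IS satisfied.
A prefix code with these lengths CAN exist.

Kraft sum = 0.9296875. Satisfied.


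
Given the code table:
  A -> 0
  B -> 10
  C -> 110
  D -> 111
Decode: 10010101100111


Decoding:
10 -> B
0 -> A
10 -> B
10 -> B
110 -> C
0 -> A
111 -> D


Result: BABBCAD


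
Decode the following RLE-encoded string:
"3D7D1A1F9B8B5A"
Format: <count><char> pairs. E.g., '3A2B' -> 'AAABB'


Expanding each <count><char> pair:
  3D -> 'DDD'
  7D -> 'DDDDDDD'
  1A -> 'A'
  1F -> 'F'
  9B -> 'BBBBBBBBB'
  8B -> 'BBBBBBBB'
  5A -> 'AAAAA'

Decoded = DDDDDDDDDDAFBBBBBBBBBBBBBBBBBAAAAA


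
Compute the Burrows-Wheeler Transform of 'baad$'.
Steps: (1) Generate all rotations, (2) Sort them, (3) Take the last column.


Rotations (sorted):
  0: $baad -> last char: d
  1: aad$b -> last char: b
  2: ad$ba -> last char: a
  3: baad$ -> last char: $
  4: d$baa -> last char: a


BWT = dba$a


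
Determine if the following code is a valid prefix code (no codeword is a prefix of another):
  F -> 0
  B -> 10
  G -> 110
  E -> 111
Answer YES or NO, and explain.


Checking each pair (does one codeword prefix another?):
  F='0' vs B='10': no prefix
  F='0' vs G='110': no prefix
  F='0' vs E='111': no prefix
  B='10' vs F='0': no prefix
  B='10' vs G='110': no prefix
  B='10' vs E='111': no prefix
  G='110' vs F='0': no prefix
  G='110' vs B='10': no prefix
  G='110' vs E='111': no prefix
  E='111' vs F='0': no prefix
  E='111' vs B='10': no prefix
  E='111' vs G='110': no prefix
No violation found over all pairs.

YES -- this is a valid prefix code. No codeword is a prefix of any other codeword.


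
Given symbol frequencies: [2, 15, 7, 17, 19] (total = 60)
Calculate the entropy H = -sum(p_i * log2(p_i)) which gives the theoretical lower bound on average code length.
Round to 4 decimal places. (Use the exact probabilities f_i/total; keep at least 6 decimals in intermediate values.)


Per-symbol terms -p_i * log2(p_i) with p_i = f_i/60:
  p = 2/60 = 0.033333: log2(p) = -4.906891, -p*log2(p) = 0.163563
  p = 15/60 = 0.250000: log2(p) = -2.000000, -p*log2(p) = 0.500000
  p = 7/60 = 0.116667: log2(p) = -3.099536, -p*log2(p) = 0.361612
  p = 17/60 = 0.283333: log2(p) = -1.819428, -p*log2(p) = 0.515505
  p = 19/60 = 0.316667: log2(p) = -1.658963, -p*log2(p) = 0.525338
H = 0.163563 + 0.500000 + 0.361612 + 0.515505 + 0.525338 = 2.066018

H = 2.066 bits/symbol


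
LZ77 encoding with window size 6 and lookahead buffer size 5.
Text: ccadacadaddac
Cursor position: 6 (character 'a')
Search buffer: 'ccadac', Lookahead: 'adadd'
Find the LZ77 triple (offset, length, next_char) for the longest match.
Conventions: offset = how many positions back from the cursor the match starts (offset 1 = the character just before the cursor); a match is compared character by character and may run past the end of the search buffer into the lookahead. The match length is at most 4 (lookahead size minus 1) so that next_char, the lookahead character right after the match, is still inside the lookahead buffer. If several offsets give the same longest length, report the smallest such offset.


Try each offset into the search buffer:
  offset=1 (pos 5, char 'c'): match length 0
  offset=2 (pos 4, char 'a'): match length 1
  offset=3 (pos 3, char 'd'): match length 0
  offset=4 (pos 2, char 'a'): match length 3
  offset=5 (pos 1, char 'c'): match length 0
  offset=6 (pos 0, char 'c'): match length 0
Longest match has length 3 at offset 4.
next_char = character at position 6 + 3 = 9 -> 'd'

Best match: offset=4, length=3 (matching 'ada' starting at position 2)
LZ77 triple: (4, 3, 'd')


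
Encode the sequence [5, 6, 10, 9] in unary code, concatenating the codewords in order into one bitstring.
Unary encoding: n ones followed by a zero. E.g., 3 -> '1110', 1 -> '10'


Encode each number as n ones followed by a terminating 0:
  5 -> 111110 (6 bits)
  6 -> 1111110 (7 bits)
  10 -> 11111111110 (11 bits)
  9 -> 1111111110 (10 bits)
Total length = 6 + 7 + 11 + 10 = 34 bits.

Unary([5, 6, 10, 9]) = 1111101111110111111111101111111110 (34 bits)


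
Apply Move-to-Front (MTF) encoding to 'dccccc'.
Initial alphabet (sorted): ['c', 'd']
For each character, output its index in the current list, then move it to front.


MTF encoding:
'd': index 1 in ['c', 'd'] -> ['d', 'c']
'c': index 1 in ['d', 'c'] -> ['c', 'd']
'c': index 0 in ['c', 'd'] -> ['c', 'd']
'c': index 0 in ['c', 'd'] -> ['c', 'd']
'c': index 0 in ['c', 'd'] -> ['c', 'd']
'c': index 0 in ['c', 'd'] -> ['c', 'd']


Output: [1, 1, 0, 0, 0, 0]


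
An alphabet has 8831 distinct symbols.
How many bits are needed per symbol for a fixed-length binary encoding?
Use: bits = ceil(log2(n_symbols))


log2(8831) = 13.1084
Bracket: 2^13 = 8192 < 8831 <= 2^14 = 16384
So ceil(log2(8831)) = 14

bits = ceil(log2(8831)) = ceil(13.1084) = 14 bits


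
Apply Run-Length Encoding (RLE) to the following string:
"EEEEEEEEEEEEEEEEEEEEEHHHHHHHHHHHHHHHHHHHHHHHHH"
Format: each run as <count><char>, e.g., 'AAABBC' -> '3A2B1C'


Scanning runs left to right:
  i=0: run of 'E' x 21 -> '21E'
  i=21: run of 'H' x 25 -> '25H'

RLE = 21E25H


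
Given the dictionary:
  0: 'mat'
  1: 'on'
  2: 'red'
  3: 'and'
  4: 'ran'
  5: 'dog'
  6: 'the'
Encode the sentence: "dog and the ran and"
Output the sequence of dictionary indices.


Look up each word in the dictionary:
  'dog' -> 5
  'and' -> 3
  'the' -> 6
  'ran' -> 4
  'and' -> 3

Encoded: [5, 3, 6, 4, 3]


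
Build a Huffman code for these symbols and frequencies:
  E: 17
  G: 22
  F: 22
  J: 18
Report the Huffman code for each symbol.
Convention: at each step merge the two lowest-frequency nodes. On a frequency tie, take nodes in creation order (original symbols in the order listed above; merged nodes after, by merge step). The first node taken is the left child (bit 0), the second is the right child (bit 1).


Huffman tree construction:
Step 1: Merge E(17) + J(18) = 35
Step 2: Merge G(22) + F(22) = 44
Step 3: Merge (E+J)(35) + (G+F)(44) = 79
Read each symbol's code off the tree from the root (left child = 0, right child = 1).

Codes:
  E: 00 (length 2)
  G: 10 (length 2)
  F: 11 (length 2)
  J: 01 (length 2)
Average code length: 158/79 = 2.0000 bits/symbol


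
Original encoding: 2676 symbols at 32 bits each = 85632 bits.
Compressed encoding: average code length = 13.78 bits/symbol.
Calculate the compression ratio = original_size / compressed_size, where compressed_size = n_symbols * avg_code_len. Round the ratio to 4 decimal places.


original_size = n_symbols * orig_bits = 2676 * 32 = 85632 bits
compressed_size = n_symbols * avg_code_len = 2676 * 13.78 = 36875.28 bits
ratio = original_size / compressed_size = 85632 / 36875.28 = 2.3222

Compression ratio = 2.3222


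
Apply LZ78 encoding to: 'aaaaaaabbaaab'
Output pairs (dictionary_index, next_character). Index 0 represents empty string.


LZ78 encoding steps:
Dictionary: {0: ''}
Step 1: w='' (idx 0), next='a' -> output (0, 'a'), add 'a' as idx 1
Step 2: w='a' (idx 1), next='a' -> output (1, 'a'), add 'aa' as idx 2
Step 3: w='aa' (idx 2), next='a' -> output (2, 'a'), add 'aaa' as idx 3
Step 4: w='a' (idx 1), next='b' -> output (1, 'b'), add 'ab' as idx 4
Step 5: w='' (idx 0), next='b' -> output (0, 'b'), add 'b' as idx 5
Step 6: w='aaa' (idx 3), next='b' -> output (3, 'b'), add 'aaab' as idx 6


Encoded: [(0, 'a'), (1, 'a'), (2, 'a'), (1, 'b'), (0, 'b'), (3, 'b')]


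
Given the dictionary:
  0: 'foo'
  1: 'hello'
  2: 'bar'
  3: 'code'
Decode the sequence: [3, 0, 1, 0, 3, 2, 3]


Look up each index in the dictionary:
  3 -> 'code'
  0 -> 'foo'
  1 -> 'hello'
  0 -> 'foo'
  3 -> 'code'
  2 -> 'bar'
  3 -> 'code'

Decoded: "code foo hello foo code bar code"


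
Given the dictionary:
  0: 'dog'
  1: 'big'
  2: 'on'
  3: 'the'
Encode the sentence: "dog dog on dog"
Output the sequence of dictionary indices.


Look up each word in the dictionary:
  'dog' -> 0
  'dog' -> 0
  'on' -> 2
  'dog' -> 0

Encoded: [0, 0, 2, 0]


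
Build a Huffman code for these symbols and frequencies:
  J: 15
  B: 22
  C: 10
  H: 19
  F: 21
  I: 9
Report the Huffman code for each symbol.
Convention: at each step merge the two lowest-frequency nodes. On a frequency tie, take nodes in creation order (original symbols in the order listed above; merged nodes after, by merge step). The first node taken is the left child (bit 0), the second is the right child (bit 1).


Huffman tree construction:
Step 1: Merge I(9) + C(10) = 19
Step 2: Merge J(15) + H(19) = 34
Step 3: Merge (I+C)(19) + F(21) = 40
Step 4: Merge B(22) + (J+H)(34) = 56
Step 5: Merge ((I+C)+F)(40) + (B+(J+H))(56) = 96
Read each symbol's code off the tree from the root (left child = 0, right child = 1).

Codes:
  J: 110 (length 3)
  B: 10 (length 2)
  C: 001 (length 3)
  H: 111 (length 3)
  F: 01 (length 2)
  I: 000 (length 3)
Average code length: 245/96 = 2.5521 bits/symbol


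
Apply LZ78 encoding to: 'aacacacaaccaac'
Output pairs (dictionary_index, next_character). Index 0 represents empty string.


LZ78 encoding steps:
Dictionary: {0: ''}
Step 1: w='' (idx 0), next='a' -> output (0, 'a'), add 'a' as idx 1
Step 2: w='a' (idx 1), next='c' -> output (1, 'c'), add 'ac' as idx 2
Step 3: w='ac' (idx 2), next='a' -> output (2, 'a'), add 'aca' as idx 3
Step 4: w='' (idx 0), next='c' -> output (0, 'c'), add 'c' as idx 4
Step 5: w='a' (idx 1), next='a' -> output (1, 'a'), add 'aa' as idx 5
Step 6: w='c' (idx 4), next='c' -> output (4, 'c'), add 'cc' as idx 6
Step 7: w='aa' (idx 5), next='c' -> output (5, 'c'), add 'aac' as idx 7


Encoded: [(0, 'a'), (1, 'c'), (2, 'a'), (0, 'c'), (1, 'a'), (4, 'c'), (5, 'c')]


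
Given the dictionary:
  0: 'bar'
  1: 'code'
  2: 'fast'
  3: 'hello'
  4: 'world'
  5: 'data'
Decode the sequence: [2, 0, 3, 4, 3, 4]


Look up each index in the dictionary:
  2 -> 'fast'
  0 -> 'bar'
  3 -> 'hello'
  4 -> 'world'
  3 -> 'hello'
  4 -> 'world'

Decoded: "fast bar hello world hello world"


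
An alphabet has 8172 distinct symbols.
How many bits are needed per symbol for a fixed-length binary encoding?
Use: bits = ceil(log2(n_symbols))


log2(8172) = 12.9965
Bracket: 2^12 = 4096 < 8172 <= 2^13 = 8192
So ceil(log2(8172)) = 13

bits = ceil(log2(8172)) = ceil(12.9965) = 13 bits


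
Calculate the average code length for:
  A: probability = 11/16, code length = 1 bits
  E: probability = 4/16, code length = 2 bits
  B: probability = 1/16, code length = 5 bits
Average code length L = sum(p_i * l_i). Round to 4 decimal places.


Weighted contributions p_i * l_i:
  A: (11/16) * 1 = 11/16
  E: (4/16) * 2 = 8/16
  B: (1/16) * 5 = 5/16
Sum = (11 + 8 + 5)/16 = 24/16

L = 24/16 = 1.5000 bits/symbol


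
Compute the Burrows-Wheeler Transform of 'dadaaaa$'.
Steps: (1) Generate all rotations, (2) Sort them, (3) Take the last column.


Rotations (sorted):
  0: $dadaaaa -> last char: a
  1: a$dadaaa -> last char: a
  2: aa$dadaa -> last char: a
  3: aaa$dada -> last char: a
  4: aaaa$dad -> last char: d
  5: adaaaa$d -> last char: d
  6: daaaa$da -> last char: a
  7: dadaaaa$ -> last char: $


BWT = aaaadda$


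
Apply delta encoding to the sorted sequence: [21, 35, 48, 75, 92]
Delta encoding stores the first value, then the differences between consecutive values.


First value: 21
Deltas:
  35 - 21 = 14
  48 - 35 = 13
  75 - 48 = 27
  92 - 75 = 17


Delta encoded: [21, 14, 13, 27, 17]


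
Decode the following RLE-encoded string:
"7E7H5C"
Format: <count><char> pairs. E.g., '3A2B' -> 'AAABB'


Expanding each <count><char> pair:
  7E -> 'EEEEEEE'
  7H -> 'HHHHHHH'
  5C -> 'CCCCC'

Decoded = EEEEEEEHHHHHHHCCCCC


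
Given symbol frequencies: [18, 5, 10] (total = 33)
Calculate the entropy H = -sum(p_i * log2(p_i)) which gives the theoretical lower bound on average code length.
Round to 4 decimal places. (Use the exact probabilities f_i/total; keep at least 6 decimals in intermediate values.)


Per-symbol terms -p_i * log2(p_i) with p_i = f_i/33:
  p = 18/33 = 0.545455: log2(p) = -0.874469, -p*log2(p) = 0.476983
  p = 5/33 = 0.151515: log2(p) = -2.722466, -p*log2(p) = 0.412495
  p = 10/33 = 0.303030: log2(p) = -1.722466, -p*log2(p) = 0.521959
H = 0.476983 + 0.412495 + 0.521959 = 1.411437

H = 1.4114 bits/symbol


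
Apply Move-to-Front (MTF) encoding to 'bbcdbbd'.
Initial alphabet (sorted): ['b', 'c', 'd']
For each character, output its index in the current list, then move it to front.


MTF encoding:
'b': index 0 in ['b', 'c', 'd'] -> ['b', 'c', 'd']
'b': index 0 in ['b', 'c', 'd'] -> ['b', 'c', 'd']
'c': index 1 in ['b', 'c', 'd'] -> ['c', 'b', 'd']
'd': index 2 in ['c', 'b', 'd'] -> ['d', 'c', 'b']
'b': index 2 in ['d', 'c', 'b'] -> ['b', 'd', 'c']
'b': index 0 in ['b', 'd', 'c'] -> ['b', 'd', 'c']
'd': index 1 in ['b', 'd', 'c'] -> ['d', 'b', 'c']


Output: [0, 0, 1, 2, 2, 0, 1]


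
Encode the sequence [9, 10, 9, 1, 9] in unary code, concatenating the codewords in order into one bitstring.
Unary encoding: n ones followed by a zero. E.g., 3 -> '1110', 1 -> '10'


Encode each number as n ones followed by a terminating 0:
  9 -> 1111111110 (10 bits)
  10 -> 11111111110 (11 bits)
  9 -> 1111111110 (10 bits)
  1 -> 10 (2 bits)
  9 -> 1111111110 (10 bits)
Total length = 10 + 11 + 10 + 2 + 10 = 43 bits.

Unary([9, 10, 9, 1, 9]) = 1111111110111111111101111111110101111111110 (43 bits)


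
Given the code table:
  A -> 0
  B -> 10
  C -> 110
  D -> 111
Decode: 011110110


Decoding:
0 -> A
111 -> D
10 -> B
110 -> C


Result: ADBC


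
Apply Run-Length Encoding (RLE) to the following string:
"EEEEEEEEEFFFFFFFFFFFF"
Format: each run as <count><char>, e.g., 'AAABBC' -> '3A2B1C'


Scanning runs left to right:
  i=0: run of 'E' x 9 -> '9E'
  i=9: run of 'F' x 12 -> '12F'

RLE = 9E12F


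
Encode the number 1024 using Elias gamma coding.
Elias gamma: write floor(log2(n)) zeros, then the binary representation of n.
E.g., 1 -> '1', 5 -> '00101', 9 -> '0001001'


num_bits = floor(log2(1024)) + 1 = 11
leading_zeros = num_bits - 1 = 10
binary(1024) = 10000000000

Elias gamma(1024) = '0000000000' + '10000000000' = 000000000010000000000 (21 bits)


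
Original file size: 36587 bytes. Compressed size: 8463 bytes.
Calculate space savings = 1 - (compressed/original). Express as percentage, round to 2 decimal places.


ratio = compressed/original = 8463/36587 = 0.231312
savings = 1 - ratio = 1 - 0.231312 = 0.768688
as a percentage: 0.768688 * 100 = 76.87%

Space savings = 1 - 8463/36587 = 76.87%


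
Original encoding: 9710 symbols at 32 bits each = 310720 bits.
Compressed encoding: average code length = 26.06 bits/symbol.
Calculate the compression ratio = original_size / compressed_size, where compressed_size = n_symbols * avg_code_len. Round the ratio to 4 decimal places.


original_size = n_symbols * orig_bits = 9710 * 32 = 310720 bits
compressed_size = n_symbols * avg_code_len = 9710 * 26.06 = 253042.6 bits
ratio = original_size / compressed_size = 310720 / 253042.6 = 1.2279

Compression ratio = 1.2279


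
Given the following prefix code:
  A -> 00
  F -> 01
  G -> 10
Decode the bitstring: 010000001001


Decoding step by step:
Bits 01 -> F
Bits 00 -> A
Bits 00 -> A
Bits 00 -> A
Bits 10 -> G
Bits 01 -> F


Decoded message: FAAAGF


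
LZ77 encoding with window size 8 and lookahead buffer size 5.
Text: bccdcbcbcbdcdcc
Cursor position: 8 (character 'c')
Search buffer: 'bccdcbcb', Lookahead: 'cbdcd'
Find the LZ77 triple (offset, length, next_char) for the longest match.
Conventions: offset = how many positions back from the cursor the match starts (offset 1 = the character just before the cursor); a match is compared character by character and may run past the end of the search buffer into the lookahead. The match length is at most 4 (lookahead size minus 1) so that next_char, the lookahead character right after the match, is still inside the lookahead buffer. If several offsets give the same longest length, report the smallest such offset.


Try each offset into the search buffer:
  offset=1 (pos 7, char 'b'): match length 0
  offset=2 (pos 6, char 'c'): match length 2
  offset=3 (pos 5, char 'b'): match length 0
  offset=4 (pos 4, char 'c'): match length 2
  offset=5 (pos 3, char 'd'): match length 0
  offset=6 (pos 2, char 'c'): match length 1
  offset=7 (pos 1, char 'c'): match length 1
  offset=8 (pos 0, char 'b'): match length 0
Longest match has length 2, found at offsets 2, 4; take the smallest, offset 2.
next_char = character at position 8 + 2 = 10 -> 'd'

Best match: offset=2, length=2 (matching 'cb' starting at position 6)
LZ77 triple: (2, 2, 'd')


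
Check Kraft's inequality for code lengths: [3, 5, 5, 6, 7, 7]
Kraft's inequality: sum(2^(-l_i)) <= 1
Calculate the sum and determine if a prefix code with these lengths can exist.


Sum = 2^(-3) + 2^(-5) + 2^(-5) + 2^(-6) + 2^(-7) + 2^(-7)
    = 0.125 + 0.03125 + 0.03125 + 0.015625 + 0.0078125 + 0.0078125
    = 28/128 = 0.21875
Since 0.21875 <= 1, Kraft's inequality IS satisfied.
A prefix code with these lengths CAN exist.

Kraft sum = 0.21875. Satisfied.


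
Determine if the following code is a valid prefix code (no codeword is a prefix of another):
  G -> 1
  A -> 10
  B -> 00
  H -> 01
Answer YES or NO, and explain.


Checking each pair (does one codeword prefix another?):
  G='1' vs A='10': prefix -- VIOLATION

NO -- this is NOT a valid prefix code. G (1) is a prefix of A (10).


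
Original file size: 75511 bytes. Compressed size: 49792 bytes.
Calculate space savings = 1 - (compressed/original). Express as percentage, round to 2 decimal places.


ratio = compressed/original = 49792/75511 = 0.659401
savings = 1 - ratio = 1 - 0.659401 = 0.340599
as a percentage: 0.340599 * 100 = 34.06%

Space savings = 1 - 49792/75511 = 34.06%


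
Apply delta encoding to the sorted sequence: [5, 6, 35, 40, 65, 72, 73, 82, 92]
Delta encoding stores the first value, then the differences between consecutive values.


First value: 5
Deltas:
  6 - 5 = 1
  35 - 6 = 29
  40 - 35 = 5
  65 - 40 = 25
  72 - 65 = 7
  73 - 72 = 1
  82 - 73 = 9
  92 - 82 = 10


Delta encoded: [5, 1, 29, 5, 25, 7, 1, 9, 10]


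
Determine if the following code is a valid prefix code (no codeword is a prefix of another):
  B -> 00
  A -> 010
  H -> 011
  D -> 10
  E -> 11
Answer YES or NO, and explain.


Checking each pair (does one codeword prefix another?):
  B='00' vs A='010': no prefix
  B='00' vs H='011': no prefix
  B='00' vs D='10': no prefix
  B='00' vs E='11': no prefix
  A='010' vs B='00': no prefix
  A='010' vs H='011': no prefix
  A='010' vs D='10': no prefix
  A='010' vs E='11': no prefix
  H='011' vs B='00': no prefix
  H='011' vs A='010': no prefix
  H='011' vs D='10': no prefix
  H='011' vs E='11': no prefix
  D='10' vs B='00': no prefix
  D='10' vs A='010': no prefix
  D='10' vs H='011': no prefix
  D='10' vs E='11': no prefix
  E='11' vs B='00': no prefix
  E='11' vs A='010': no prefix
  E='11' vs H='011': no prefix
  E='11' vs D='10': no prefix
No violation found over all pairs.

YES -- this is a valid prefix code. No codeword is a prefix of any other codeword.


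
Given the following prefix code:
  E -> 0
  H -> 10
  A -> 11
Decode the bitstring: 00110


Decoding step by step:
Bits 0 -> E
Bits 0 -> E
Bits 11 -> A
Bits 0 -> E


Decoded message: EEAE


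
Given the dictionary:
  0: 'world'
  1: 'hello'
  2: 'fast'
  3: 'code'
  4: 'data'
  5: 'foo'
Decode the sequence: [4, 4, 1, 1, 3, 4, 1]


Look up each index in the dictionary:
  4 -> 'data'
  4 -> 'data'
  1 -> 'hello'
  1 -> 'hello'
  3 -> 'code'
  4 -> 'data'
  1 -> 'hello'

Decoded: "data data hello hello code data hello"


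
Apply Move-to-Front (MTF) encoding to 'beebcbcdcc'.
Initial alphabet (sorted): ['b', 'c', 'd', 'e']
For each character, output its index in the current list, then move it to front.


MTF encoding:
'b': index 0 in ['b', 'c', 'd', 'e'] -> ['b', 'c', 'd', 'e']
'e': index 3 in ['b', 'c', 'd', 'e'] -> ['e', 'b', 'c', 'd']
'e': index 0 in ['e', 'b', 'c', 'd'] -> ['e', 'b', 'c', 'd']
'b': index 1 in ['e', 'b', 'c', 'd'] -> ['b', 'e', 'c', 'd']
'c': index 2 in ['b', 'e', 'c', 'd'] -> ['c', 'b', 'e', 'd']
'b': index 1 in ['c', 'b', 'e', 'd'] -> ['b', 'c', 'e', 'd']
'c': index 1 in ['b', 'c', 'e', 'd'] -> ['c', 'b', 'e', 'd']
'd': index 3 in ['c', 'b', 'e', 'd'] -> ['d', 'c', 'b', 'e']
'c': index 1 in ['d', 'c', 'b', 'e'] -> ['c', 'd', 'b', 'e']
'c': index 0 in ['c', 'd', 'b', 'e'] -> ['c', 'd', 'b', 'e']


Output: [0, 3, 0, 1, 2, 1, 1, 3, 1, 0]


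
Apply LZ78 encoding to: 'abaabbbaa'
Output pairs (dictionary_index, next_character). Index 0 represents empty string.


LZ78 encoding steps:
Dictionary: {0: ''}
Step 1: w='' (idx 0), next='a' -> output (0, 'a'), add 'a' as idx 1
Step 2: w='' (idx 0), next='b' -> output (0, 'b'), add 'b' as idx 2
Step 3: w='a' (idx 1), next='a' -> output (1, 'a'), add 'aa' as idx 3
Step 4: w='b' (idx 2), next='b' -> output (2, 'b'), add 'bb' as idx 4
Step 5: w='b' (idx 2), next='a' -> output (2, 'a'), add 'ba' as idx 5
Step 6: w='a' (idx 1), end of input -> output (1, '')


Encoded: [(0, 'a'), (0, 'b'), (1, 'a'), (2, 'b'), (2, 'a'), (1, '')]


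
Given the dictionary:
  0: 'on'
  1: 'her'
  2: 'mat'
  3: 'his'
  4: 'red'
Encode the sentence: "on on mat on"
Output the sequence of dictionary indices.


Look up each word in the dictionary:
  'on' -> 0
  'on' -> 0
  'mat' -> 2
  'on' -> 0

Encoded: [0, 0, 2, 0]


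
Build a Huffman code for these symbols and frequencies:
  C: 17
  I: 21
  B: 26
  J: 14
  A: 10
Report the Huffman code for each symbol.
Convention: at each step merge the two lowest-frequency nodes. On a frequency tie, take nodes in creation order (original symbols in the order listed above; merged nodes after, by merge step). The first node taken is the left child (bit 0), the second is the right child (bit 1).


Huffman tree construction:
Step 1: Merge A(10) + J(14) = 24
Step 2: Merge C(17) + I(21) = 38
Step 3: Merge (A+J)(24) + B(26) = 50
Step 4: Merge (C+I)(38) + ((A+J)+B)(50) = 88
Read each symbol's code off the tree from the root (left child = 0, right child = 1).

Codes:
  C: 00 (length 2)
  I: 01 (length 2)
  B: 11 (length 2)
  J: 101 (length 3)
  A: 100 (length 3)
Average code length: 200/88 = 2.2727 bits/symbol


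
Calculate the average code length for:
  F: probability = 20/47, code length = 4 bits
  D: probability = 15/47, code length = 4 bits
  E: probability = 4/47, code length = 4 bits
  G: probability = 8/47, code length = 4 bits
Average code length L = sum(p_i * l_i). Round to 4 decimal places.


Weighted contributions p_i * l_i:
  F: (20/47) * 4 = 80/47
  D: (15/47) * 4 = 60/47
  E: (4/47) * 4 = 16/47
  G: (8/47) * 4 = 32/47
Sum = (80 + 60 + 16 + 32)/47 = 188/47

L = 188/47 = 4.0000 bits/symbol


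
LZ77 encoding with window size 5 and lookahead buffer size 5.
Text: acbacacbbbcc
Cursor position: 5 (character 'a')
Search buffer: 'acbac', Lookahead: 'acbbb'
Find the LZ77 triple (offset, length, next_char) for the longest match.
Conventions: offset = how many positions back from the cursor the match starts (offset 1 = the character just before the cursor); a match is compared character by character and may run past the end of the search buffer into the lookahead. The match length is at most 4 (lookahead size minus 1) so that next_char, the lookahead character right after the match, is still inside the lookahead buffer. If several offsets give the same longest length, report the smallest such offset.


Try each offset into the search buffer:
  offset=1 (pos 4, char 'c'): match length 0
  offset=2 (pos 3, char 'a'): match length 2
  offset=3 (pos 2, char 'b'): match length 0
  offset=4 (pos 1, char 'c'): match length 0
  offset=5 (pos 0, char 'a'): match length 3
Longest match has length 3 at offset 5.
next_char = character at position 5 + 3 = 8 -> 'b'

Best match: offset=5, length=3 (matching 'acb' starting at position 0)
LZ77 triple: (5, 3, 'b')


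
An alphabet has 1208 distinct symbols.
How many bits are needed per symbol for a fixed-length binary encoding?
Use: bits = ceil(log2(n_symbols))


log2(1208) = 10.2384
Bracket: 2^10 = 1024 < 1208 <= 2^11 = 2048
So ceil(log2(1208)) = 11

bits = ceil(log2(1208)) = ceil(10.2384) = 11 bits


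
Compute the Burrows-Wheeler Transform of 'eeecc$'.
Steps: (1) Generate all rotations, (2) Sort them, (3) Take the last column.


Rotations (sorted):
  0: $eeecc -> last char: c
  1: c$eeec -> last char: c
  2: cc$eee -> last char: e
  3: ecc$ee -> last char: e
  4: eecc$e -> last char: e
  5: eeecc$ -> last char: $


BWT = cceee$


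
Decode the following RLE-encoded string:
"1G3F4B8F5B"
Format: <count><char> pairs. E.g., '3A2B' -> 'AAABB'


Expanding each <count><char> pair:
  1G -> 'G'
  3F -> 'FFF'
  4B -> 'BBBB'
  8F -> 'FFFFFFFF'
  5B -> 'BBBBB'

Decoded = GFFFBBBBFFFFFFFFBBBBB


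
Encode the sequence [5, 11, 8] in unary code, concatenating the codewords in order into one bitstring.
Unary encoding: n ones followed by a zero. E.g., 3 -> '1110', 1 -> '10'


Encode each number as n ones followed by a terminating 0:
  5 -> 111110 (6 bits)
  11 -> 111111111110 (12 bits)
  8 -> 111111110 (9 bits)
Total length = 6 + 12 + 9 = 27 bits.

Unary([5, 11, 8]) = 111110111111111110111111110 (27 bits)


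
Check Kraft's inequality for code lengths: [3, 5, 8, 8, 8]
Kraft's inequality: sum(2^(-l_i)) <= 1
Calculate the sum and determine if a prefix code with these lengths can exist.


Sum = 2^(-3) + 2^(-5) + 2^(-8) + 2^(-8) + 2^(-8)
    = 0.125 + 0.03125 + 0.00390625 + 0.00390625 + 0.00390625
    = 43/256 = 0.16796875
Since 0.16796875 <= 1, Kraft's inequality IS satisfied.
A prefix code with these lengths CAN exist.

Kraft sum = 0.16796875. Satisfied.


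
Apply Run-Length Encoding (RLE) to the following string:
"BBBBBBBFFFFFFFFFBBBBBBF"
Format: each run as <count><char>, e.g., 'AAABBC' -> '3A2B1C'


Scanning runs left to right:
  i=0: run of 'B' x 7 -> '7B'
  i=7: run of 'F' x 9 -> '9F'
  i=16: run of 'B' x 6 -> '6B'
  i=22: run of 'F' x 1 -> '1F'

RLE = 7B9F6B1F


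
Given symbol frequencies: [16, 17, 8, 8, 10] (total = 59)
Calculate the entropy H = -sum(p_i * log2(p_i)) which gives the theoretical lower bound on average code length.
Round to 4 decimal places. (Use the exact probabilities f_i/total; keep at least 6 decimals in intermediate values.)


Per-symbol terms -p_i * log2(p_i) with p_i = f_i/59:
  p = 16/59 = 0.271186: log2(p) = -1.882643, -p*log2(p) = 0.510547
  p = 17/59 = 0.288136: log2(p) = -1.795180, -p*log2(p) = 0.517255
  p = 8/59 = 0.135593: log2(p) = -2.882643, -p*log2(p) = 0.390867
  p = 8/59 = 0.135593: log2(p) = -2.882643, -p*log2(p) = 0.390867
  p = 10/59 = 0.169492: log2(p) = -2.560715, -p*log2(p) = 0.434019
H = 0.510547 + 0.517255 + 0.390867 + 0.390867 + 0.434019 = 2.243555

H = 2.2436 bits/symbol


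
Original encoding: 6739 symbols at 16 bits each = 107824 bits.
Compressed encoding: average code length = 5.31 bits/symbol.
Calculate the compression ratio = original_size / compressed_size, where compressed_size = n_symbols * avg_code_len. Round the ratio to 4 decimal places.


original_size = n_symbols * orig_bits = 6739 * 16 = 107824 bits
compressed_size = n_symbols * avg_code_len = 6739 * 5.31 = 35784.09 bits
ratio = original_size / compressed_size = 107824 / 35784.09 = 3.0132

Compression ratio = 3.0132


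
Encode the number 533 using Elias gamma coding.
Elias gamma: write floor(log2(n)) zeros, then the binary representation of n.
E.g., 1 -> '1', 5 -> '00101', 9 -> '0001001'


num_bits = floor(log2(533)) + 1 = 10
leading_zeros = num_bits - 1 = 9
binary(533) = 1000010101

Elias gamma(533) = '000000000' + '1000010101' = 0000000001000010101 (19 bits)


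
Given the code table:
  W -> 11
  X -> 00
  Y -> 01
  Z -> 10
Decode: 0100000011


Decoding:
01 -> Y
00 -> X
00 -> X
00 -> X
11 -> W


Result: YXXXW


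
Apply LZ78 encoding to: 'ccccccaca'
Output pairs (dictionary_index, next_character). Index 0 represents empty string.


LZ78 encoding steps:
Dictionary: {0: ''}
Step 1: w='' (idx 0), next='c' -> output (0, 'c'), add 'c' as idx 1
Step 2: w='c' (idx 1), next='c' -> output (1, 'c'), add 'cc' as idx 2
Step 3: w='cc' (idx 2), next='c' -> output (2, 'c'), add 'ccc' as idx 3
Step 4: w='' (idx 0), next='a' -> output (0, 'a'), add 'a' as idx 4
Step 5: w='c' (idx 1), next='a' -> output (1, 'a'), add 'ca' as idx 5


Encoded: [(0, 'c'), (1, 'c'), (2, 'c'), (0, 'a'), (1, 'a')]


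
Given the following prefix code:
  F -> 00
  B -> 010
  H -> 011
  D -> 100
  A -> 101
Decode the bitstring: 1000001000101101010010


Decoding step by step:
Bits 100 -> D
Bits 00 -> F
Bits 010 -> B
Bits 00 -> F
Bits 101 -> A
Bits 101 -> A
Bits 010 -> B
Bits 010 -> B


Decoded message: DFBFAABB


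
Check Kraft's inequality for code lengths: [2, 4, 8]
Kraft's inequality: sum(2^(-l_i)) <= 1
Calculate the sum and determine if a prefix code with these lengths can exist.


Sum = 2^(-2) + 2^(-4) + 2^(-8)
    = 0.25 + 0.0625 + 0.00390625
    = 81/256 = 0.31640625
Since 0.31640625 <= 1, Kraft's inequality IS satisfied.
A prefix code with these lengths CAN exist.

Kraft sum = 0.31640625. Satisfied.


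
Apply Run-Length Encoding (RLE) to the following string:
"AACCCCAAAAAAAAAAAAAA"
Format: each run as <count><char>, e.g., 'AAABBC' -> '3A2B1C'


Scanning runs left to right:
  i=0: run of 'A' x 2 -> '2A'
  i=2: run of 'C' x 4 -> '4C'
  i=6: run of 'A' x 14 -> '14A'

RLE = 2A4C14A


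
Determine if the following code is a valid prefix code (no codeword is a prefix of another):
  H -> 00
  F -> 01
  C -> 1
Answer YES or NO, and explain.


Checking each pair (does one codeword prefix another?):
  H='00' vs F='01': no prefix
  H='00' vs C='1': no prefix
  F='01' vs H='00': no prefix
  F='01' vs C='1': no prefix
  C='1' vs H='00': no prefix
  C='1' vs F='01': no prefix
No violation found over all pairs.

YES -- this is a valid prefix code. No codeword is a prefix of any other codeword.


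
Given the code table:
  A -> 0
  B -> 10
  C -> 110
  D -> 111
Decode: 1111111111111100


Decoding:
111 -> D
111 -> D
111 -> D
111 -> D
110 -> C
0 -> A


Result: DDDDCA


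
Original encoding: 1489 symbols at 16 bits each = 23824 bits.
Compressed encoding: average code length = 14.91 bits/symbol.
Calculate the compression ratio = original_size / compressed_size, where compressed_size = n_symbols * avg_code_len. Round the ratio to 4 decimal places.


original_size = n_symbols * orig_bits = 1489 * 16 = 23824 bits
compressed_size = n_symbols * avg_code_len = 1489 * 14.91 = 22200.99 bits
ratio = original_size / compressed_size = 23824 / 22200.99 = 1.0731

Compression ratio = 1.0731


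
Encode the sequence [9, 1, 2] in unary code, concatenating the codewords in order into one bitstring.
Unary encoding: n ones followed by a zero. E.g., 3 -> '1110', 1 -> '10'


Encode each number as n ones followed by a terminating 0:
  9 -> 1111111110 (10 bits)
  1 -> 10 (2 bits)
  2 -> 110 (3 bits)
Total length = 10 + 2 + 3 = 15 bits.

Unary([9, 1, 2]) = 111111111010110 (15 bits)


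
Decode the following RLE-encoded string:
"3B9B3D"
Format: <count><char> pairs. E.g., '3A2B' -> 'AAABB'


Expanding each <count><char> pair:
  3B -> 'BBB'
  9B -> 'BBBBBBBBB'
  3D -> 'DDD'

Decoded = BBBBBBBBBBBBDDD


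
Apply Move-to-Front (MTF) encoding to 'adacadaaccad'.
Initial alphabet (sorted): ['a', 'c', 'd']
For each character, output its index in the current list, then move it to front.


MTF encoding:
'a': index 0 in ['a', 'c', 'd'] -> ['a', 'c', 'd']
'd': index 2 in ['a', 'c', 'd'] -> ['d', 'a', 'c']
'a': index 1 in ['d', 'a', 'c'] -> ['a', 'd', 'c']
'c': index 2 in ['a', 'd', 'c'] -> ['c', 'a', 'd']
'a': index 1 in ['c', 'a', 'd'] -> ['a', 'c', 'd']
'd': index 2 in ['a', 'c', 'd'] -> ['d', 'a', 'c']
'a': index 1 in ['d', 'a', 'c'] -> ['a', 'd', 'c']
'a': index 0 in ['a', 'd', 'c'] -> ['a', 'd', 'c']
'c': index 2 in ['a', 'd', 'c'] -> ['c', 'a', 'd']
'c': index 0 in ['c', 'a', 'd'] -> ['c', 'a', 'd']
'a': index 1 in ['c', 'a', 'd'] -> ['a', 'c', 'd']
'd': index 2 in ['a', 'c', 'd'] -> ['d', 'a', 'c']


Output: [0, 2, 1, 2, 1, 2, 1, 0, 2, 0, 1, 2]


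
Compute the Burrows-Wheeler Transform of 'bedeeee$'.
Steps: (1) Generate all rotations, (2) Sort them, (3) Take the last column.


Rotations (sorted):
  0: $bedeeee -> last char: e
  1: bedeeee$ -> last char: $
  2: deeee$be -> last char: e
  3: e$bedeee -> last char: e
  4: edeeee$b -> last char: b
  5: ee$bedee -> last char: e
  6: eee$bede -> last char: e
  7: eeee$bed -> last char: d


BWT = e$eebeed


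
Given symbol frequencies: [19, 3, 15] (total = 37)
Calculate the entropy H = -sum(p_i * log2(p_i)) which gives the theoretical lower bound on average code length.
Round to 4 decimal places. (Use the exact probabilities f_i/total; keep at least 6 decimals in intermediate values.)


Per-symbol terms -p_i * log2(p_i) with p_i = f_i/37:
  p = 19/37 = 0.513514: log2(p) = -0.961526, -p*log2(p) = 0.493757
  p = 3/37 = 0.081081: log2(p) = -3.624491, -p*log2(p) = 0.293878
  p = 15/37 = 0.405405: log2(p) = -1.302563, -p*log2(p) = 0.528066
H = 0.493757 + 0.293878 + 0.528066 = 1.315701

H = 1.3157 bits/symbol
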